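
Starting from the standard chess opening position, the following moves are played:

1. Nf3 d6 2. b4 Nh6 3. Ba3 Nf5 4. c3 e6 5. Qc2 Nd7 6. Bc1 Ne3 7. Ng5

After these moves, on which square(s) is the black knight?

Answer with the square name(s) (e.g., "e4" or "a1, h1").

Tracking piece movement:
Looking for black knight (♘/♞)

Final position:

  a b c d e f g h
  ─────────────────
8│♜ · ♝ ♛ ♚ ♝ · ♜│8
7│♟ ♟ ♟ ♞ · ♟ ♟ ♟│7
6│· · · ♟ ♟ · · ·│6
5│· · · · · · ♘ ·│5
4│· ♙ · · · · · ·│4
3│· · ♙ · ♞ · · ·│3
2│♙ · ♕ ♙ ♙ ♙ ♙ ♙│2
1│♖ ♘ ♗ · ♔ ♗ · ♖│1
  ─────────────────
  a b c d e f g h


d7, e3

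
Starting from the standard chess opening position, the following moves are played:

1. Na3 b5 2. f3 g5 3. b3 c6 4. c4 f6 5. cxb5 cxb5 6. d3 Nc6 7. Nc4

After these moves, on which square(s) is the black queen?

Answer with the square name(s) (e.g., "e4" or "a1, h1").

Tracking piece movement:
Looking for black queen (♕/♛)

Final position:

  a b c d e f g h
  ─────────────────
8│♜ · ♝ ♛ ♚ ♝ ♞ ♜│8
7│♟ · · ♟ ♟ · · ♟│7
6│· · ♞ · · ♟ · ·│6
5│· ♟ · · · · ♟ ·│5
4│· · ♘ · · · · ·│4
3│· ♙ · ♙ · ♙ · ·│3
2│♙ · · · ♙ · ♙ ♙│2
1│♖ · ♗ ♕ ♔ ♗ ♘ ♖│1
  ─────────────────
  a b c d e f g h


d8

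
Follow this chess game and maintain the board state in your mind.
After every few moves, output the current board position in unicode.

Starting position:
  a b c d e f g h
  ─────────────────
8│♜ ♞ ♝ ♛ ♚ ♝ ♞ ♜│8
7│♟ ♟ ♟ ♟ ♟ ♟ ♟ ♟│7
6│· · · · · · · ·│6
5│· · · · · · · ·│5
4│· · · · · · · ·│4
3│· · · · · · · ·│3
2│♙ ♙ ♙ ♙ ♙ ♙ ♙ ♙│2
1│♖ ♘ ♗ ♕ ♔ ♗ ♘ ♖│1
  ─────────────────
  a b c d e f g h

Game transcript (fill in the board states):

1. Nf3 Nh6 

  a b c d e f g h
  ─────────────────
8│♜ ♞ ♝ ♛ ♚ ♝ · ♜│8
7│♟ ♟ ♟ ♟ ♟ ♟ ♟ ♟│7
6│· · · · · · · ♞│6
5│· · · · · · · ·│5
4│· · · · · · · ·│4
3│· · · · · ♘ · ·│3
2│♙ ♙ ♙ ♙ ♙ ♙ ♙ ♙│2
1│♖ ♘ ♗ ♕ ♔ ♗ · ♖│1
  ─────────────────
  a b c d e f g h

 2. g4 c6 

  a b c d e f g h
  ─────────────────
8│♜ ♞ ♝ ♛ ♚ ♝ · ♜│8
7│♟ ♟ · ♟ ♟ ♟ ♟ ♟│7
6│· · ♟ · · · · ♞│6
5│· · · · · · · ·│5
4│· · · · · · ♙ ·│4
3│· · · · · ♘ · ·│3
2│♙ ♙ ♙ ♙ ♙ ♙ · ♙│2
1│♖ ♘ ♗ ♕ ♔ ♗ · ♖│1
  ─────────────────
  a b c d e f g h

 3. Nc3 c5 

  a b c d e f g h
  ─────────────────
8│♜ ♞ ♝ ♛ ♚ ♝ · ♜│8
7│♟ ♟ · ♟ ♟ ♟ ♟ ♟│7
6│· · · · · · · ♞│6
5│· · ♟ · · · · ·│5
4│· · · · · · ♙ ·│4
3│· · ♘ · · ♘ · ·│3
2│♙ ♙ ♙ ♙ ♙ ♙ · ♙│2
1│♖ · ♗ ♕ ♔ ♗ · ♖│1
  ─────────────────
  a b c d e f g h

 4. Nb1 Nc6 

  a b c d e f g h
  ─────────────────
8│♜ · ♝ ♛ ♚ ♝ · ♜│8
7│♟ ♟ · ♟ ♟ ♟ ♟ ♟│7
6│· · ♞ · · · · ♞│6
5│· · ♟ · · · · ·│5
4│· · · · · · ♙ ·│4
3│· · · · · ♘ · ·│3
2│♙ ♙ ♙ ♙ ♙ ♙ · ♙│2
1│♖ ♘ ♗ ♕ ♔ ♗ · ♖│1
  ─────────────────
  a b c d e f g h

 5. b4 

  a b c d e f g h
  ─────────────────
8│♜ · ♝ ♛ ♚ ♝ · ♜│8
7│♟ ♟ · ♟ ♟ ♟ ♟ ♟│7
6│· · ♞ · · · · ♞│6
5│· · ♟ · · · · ·│5
4│· ♙ · · · · ♙ ·│4
3│· · · · · ♘ · ·│3
2│♙ · ♙ ♙ ♙ ♙ · ♙│2
1│♖ ♘ ♗ ♕ ♔ ♗ · ♖│1
  ─────────────────
  a b c d e f g h


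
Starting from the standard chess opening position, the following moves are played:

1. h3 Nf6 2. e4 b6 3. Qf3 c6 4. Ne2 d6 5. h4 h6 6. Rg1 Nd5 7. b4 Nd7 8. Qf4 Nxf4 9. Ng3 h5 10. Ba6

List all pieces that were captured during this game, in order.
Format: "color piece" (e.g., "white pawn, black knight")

Tracking captures:
  Nxf4: captured white queen

white queen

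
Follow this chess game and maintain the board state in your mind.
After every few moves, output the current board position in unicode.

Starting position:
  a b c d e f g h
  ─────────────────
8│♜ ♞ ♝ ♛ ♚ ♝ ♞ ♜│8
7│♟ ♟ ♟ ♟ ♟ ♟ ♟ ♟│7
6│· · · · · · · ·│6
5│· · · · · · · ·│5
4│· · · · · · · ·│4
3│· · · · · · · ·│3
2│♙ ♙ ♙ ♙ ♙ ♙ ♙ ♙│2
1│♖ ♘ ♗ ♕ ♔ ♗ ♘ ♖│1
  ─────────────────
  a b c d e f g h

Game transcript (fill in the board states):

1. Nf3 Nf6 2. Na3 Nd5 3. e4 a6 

  a b c d e f g h
  ─────────────────
8│♜ ♞ ♝ ♛ ♚ ♝ · ♜│8
7│· ♟ ♟ ♟ ♟ ♟ ♟ ♟│7
6│♟ · · · · · · ·│6
5│· · · ♞ · · · ·│5
4│· · · · ♙ · · ·│4
3│♘ · · · · ♘ · ·│3
2│♙ ♙ ♙ ♙ · ♙ ♙ ♙│2
1│♖ · ♗ ♕ ♔ ♗ · ♖│1
  ─────────────────
  a b c d e f g h

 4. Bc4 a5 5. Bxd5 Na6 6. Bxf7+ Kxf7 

  a b c d e f g h
  ─────────────────
8│♜ · ♝ ♛ · ♝ · ♜│8
7│· ♟ ♟ ♟ ♟ ♚ ♟ ♟│7
6│♞ · · · · · · ·│6
5│♟ · · · · · · ·│5
4│· · · · ♙ · · ·│4
3│♘ · · · · ♘ · ·│3
2│♙ ♙ ♙ ♙ · ♙ ♙ ♙│2
1│♖ · ♗ ♕ ♔ · · ♖│1
  ─────────────────
  a b c d e f g h

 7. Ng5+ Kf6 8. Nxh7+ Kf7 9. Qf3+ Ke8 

  a b c d e f g h
  ─────────────────
8│♜ · ♝ ♛ ♚ ♝ · ♜│8
7│· ♟ ♟ ♟ ♟ · ♟ ♘│7
6│♞ · · · · · · ·│6
5│♟ · · · · · · ·│5
4│· · · · ♙ · · ·│4
3│♘ · · · · ♕ · ·│3
2│♙ ♙ ♙ ♙ · ♙ ♙ ♙│2
1│♖ · ♗ · ♔ · · ♖│1
  ─────────────────
  a b c d e f g h

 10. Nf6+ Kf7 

  a b c d e f g h
  ─────────────────
8│♜ · ♝ ♛ · ♝ · ♜│8
7│· ♟ ♟ ♟ ♟ ♚ ♟ ·│7
6│♞ · · · · ♘ · ·│6
5│♟ · · · · · · ·│5
4│· · · · ♙ · · ·│4
3│♘ · · · · ♕ · ·│3
2│♙ ♙ ♙ ♙ · ♙ ♙ ♙│2
1│♖ · ♗ · ♔ · · ♖│1
  ─────────────────
  a b c d e f g h


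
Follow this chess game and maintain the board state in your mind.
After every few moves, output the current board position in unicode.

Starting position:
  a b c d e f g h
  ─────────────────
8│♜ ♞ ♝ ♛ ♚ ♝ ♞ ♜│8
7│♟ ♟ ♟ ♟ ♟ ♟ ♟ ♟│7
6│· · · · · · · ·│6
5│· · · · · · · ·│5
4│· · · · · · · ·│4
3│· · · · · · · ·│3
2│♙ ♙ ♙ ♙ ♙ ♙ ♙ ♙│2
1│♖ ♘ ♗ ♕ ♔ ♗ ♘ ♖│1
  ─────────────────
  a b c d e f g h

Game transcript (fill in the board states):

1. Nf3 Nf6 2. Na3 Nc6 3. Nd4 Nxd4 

  a b c d e f g h
  ─────────────────
8│♜ · ♝ ♛ ♚ ♝ · ♜│8
7│♟ ♟ ♟ ♟ ♟ ♟ ♟ ♟│7
6│· · · · · ♞ · ·│6
5│· · · · · · · ·│5
4│· · · ♞ · · · ·│4
3│♘ · · · · · · ·│3
2│♙ ♙ ♙ ♙ ♙ ♙ ♙ ♙│2
1│♖ · ♗ ♕ ♔ ♗ · ♖│1
  ─────────────────
  a b c d e f g h

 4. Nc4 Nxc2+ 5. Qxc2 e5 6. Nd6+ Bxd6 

  a b c d e f g h
  ─────────────────
8│♜ · ♝ ♛ ♚ · · ♜│8
7│♟ ♟ ♟ ♟ · ♟ ♟ ♟│7
6│· · · ♝ · ♞ · ·│6
5│· · · · ♟ · · ·│5
4│· · · · · · · ·│4
3│· · · · · · · ·│3
2│♙ ♙ ♕ ♙ ♙ ♙ ♙ ♙│2
1│♖ · ♗ · ♔ ♗ · ♖│1
  ─────────────────
  a b c d e f g h

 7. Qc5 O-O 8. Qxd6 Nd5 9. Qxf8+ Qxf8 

  a b c d e f g h
  ─────────────────
8│♜ · ♝ · · ♛ ♚ ·│8
7│♟ ♟ ♟ ♟ · ♟ ♟ ♟│7
6│· · · · · · · ·│6
5│· · · ♞ ♟ · · ·│5
4│· · · · · · · ·│4
3│· · · · · · · ·│3
2│♙ ♙ · ♙ ♙ ♙ ♙ ♙│2
1│♖ · ♗ · ♔ ♗ · ♖│1
  ─────────────────
  a b c d e f g h

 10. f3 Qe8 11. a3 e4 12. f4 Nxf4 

  a b c d e f g h
  ─────────────────
8│♜ · ♝ · ♛ · ♚ ·│8
7│♟ ♟ ♟ ♟ · ♟ ♟ ♟│7
6│· · · · · · · ·│6
5│· · · · · · · ·│5
4│· · · · ♟ ♞ · ·│4
3│♙ · · · · · · ·│3
2│· ♙ · ♙ ♙ · ♙ ♙│2
1│♖ · ♗ · ♔ ♗ · ♖│1
  ─────────────────
  a b c d e f g h

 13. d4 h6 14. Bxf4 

  a b c d e f g h
  ─────────────────
8│♜ · ♝ · ♛ · ♚ ·│8
7│♟ ♟ ♟ ♟ · ♟ ♟ ·│7
6│· · · · · · · ♟│6
5│· · · · · · · ·│5
4│· · · ♙ ♟ ♗ · ·│4
3│♙ · · · · · · ·│3
2│· ♙ · · ♙ · ♙ ♙│2
1│♖ · · · ♔ ♗ · ♖│1
  ─────────────────
  a b c d e f g h


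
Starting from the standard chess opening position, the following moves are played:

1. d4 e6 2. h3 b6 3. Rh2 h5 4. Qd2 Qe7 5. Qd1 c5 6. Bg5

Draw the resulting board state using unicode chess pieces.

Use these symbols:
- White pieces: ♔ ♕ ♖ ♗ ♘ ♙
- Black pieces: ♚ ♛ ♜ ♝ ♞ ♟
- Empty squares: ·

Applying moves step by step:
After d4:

♜ ♞ ♝ ♛ ♚ ♝ ♞ ♜
♟ ♟ ♟ ♟ ♟ ♟ ♟ ♟
· · · · · · · ·
· · · · · · · ·
· · · ♙ · · · ·
· · · · · · · ·
♙ ♙ ♙ · ♙ ♙ ♙ ♙
♖ ♘ ♗ ♕ ♔ ♗ ♘ ♖


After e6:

♜ ♞ ♝ ♛ ♚ ♝ ♞ ♜
♟ ♟ ♟ ♟ · ♟ ♟ ♟
· · · · ♟ · · ·
· · · · · · · ·
· · · ♙ · · · ·
· · · · · · · ·
♙ ♙ ♙ · ♙ ♙ ♙ ♙
♖ ♘ ♗ ♕ ♔ ♗ ♘ ♖


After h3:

♜ ♞ ♝ ♛ ♚ ♝ ♞ ♜
♟ ♟ ♟ ♟ · ♟ ♟ ♟
· · · · ♟ · · ·
· · · · · · · ·
· · · ♙ · · · ·
· · · · · · · ♙
♙ ♙ ♙ · ♙ ♙ ♙ ·
♖ ♘ ♗ ♕ ♔ ♗ ♘ ♖


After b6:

♜ ♞ ♝ ♛ ♚ ♝ ♞ ♜
♟ · ♟ ♟ · ♟ ♟ ♟
· ♟ · · ♟ · · ·
· · · · · · · ·
· · · ♙ · · · ·
· · · · · · · ♙
♙ ♙ ♙ · ♙ ♙ ♙ ·
♖ ♘ ♗ ♕ ♔ ♗ ♘ ♖


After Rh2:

♜ ♞ ♝ ♛ ♚ ♝ ♞ ♜
♟ · ♟ ♟ · ♟ ♟ ♟
· ♟ · · ♟ · · ·
· · · · · · · ·
· · · ♙ · · · ·
· · · · · · · ♙
♙ ♙ ♙ · ♙ ♙ ♙ ♖
♖ ♘ ♗ ♕ ♔ ♗ ♘ ·


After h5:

♜ ♞ ♝ ♛ ♚ ♝ ♞ ♜
♟ · ♟ ♟ · ♟ ♟ ·
· ♟ · · ♟ · · ·
· · · · · · · ♟
· · · ♙ · · · ·
· · · · · · · ♙
♙ ♙ ♙ · ♙ ♙ ♙ ♖
♖ ♘ ♗ ♕ ♔ ♗ ♘ ·


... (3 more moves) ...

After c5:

♜ ♞ ♝ · ♚ ♝ ♞ ♜
♟ · · ♟ ♛ ♟ ♟ ·
· ♟ · · ♟ · · ·
· · ♟ · · · · ♟
· · · ♙ · · · ·
· · · · · · · ♙
♙ ♙ ♙ · ♙ ♙ ♙ ♖
♖ ♘ ♗ ♕ ♔ ♗ ♘ ·


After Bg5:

♜ ♞ ♝ · ♚ ♝ ♞ ♜
♟ · · ♟ ♛ ♟ ♟ ·
· ♟ · · ♟ · · ·
· · ♟ · · · ♗ ♟
· · · ♙ · · · ·
· · · · · · · ♙
♙ ♙ ♙ · ♙ ♙ ♙ ♖
♖ ♘ · ♕ ♔ ♗ ♘ ·



  a b c d e f g h
  ─────────────────
8│♜ ♞ ♝ · ♚ ♝ ♞ ♜│8
7│♟ · · ♟ ♛ ♟ ♟ ·│7
6│· ♟ · · ♟ · · ·│6
5│· · ♟ · · · ♗ ♟│5
4│· · · ♙ · · · ·│4
3│· · · · · · · ♙│3
2│♙ ♙ ♙ · ♙ ♙ ♙ ♖│2
1│♖ ♘ · ♕ ♔ ♗ ♘ ·│1
  ─────────────────
  a b c d e f g h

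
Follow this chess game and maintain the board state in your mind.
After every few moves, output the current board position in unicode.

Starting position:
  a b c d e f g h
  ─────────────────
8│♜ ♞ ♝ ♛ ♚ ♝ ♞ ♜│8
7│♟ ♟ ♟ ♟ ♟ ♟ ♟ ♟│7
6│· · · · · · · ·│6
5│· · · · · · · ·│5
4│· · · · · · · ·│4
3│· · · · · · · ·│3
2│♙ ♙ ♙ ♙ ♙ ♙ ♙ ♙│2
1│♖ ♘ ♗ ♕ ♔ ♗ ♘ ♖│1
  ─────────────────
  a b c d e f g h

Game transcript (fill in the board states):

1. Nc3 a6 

  a b c d e f g h
  ─────────────────
8│♜ ♞ ♝ ♛ ♚ ♝ ♞ ♜│8
7│· ♟ ♟ ♟ ♟ ♟ ♟ ♟│7
6│♟ · · · · · · ·│6
5│· · · · · · · ·│5
4│· · · · · · · ·│4
3│· · ♘ · · · · ·│3
2│♙ ♙ ♙ ♙ ♙ ♙ ♙ ♙│2
1│♖ · ♗ ♕ ♔ ♗ ♘ ♖│1
  ─────────────────
  a b c d e f g h

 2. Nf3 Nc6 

  a b c d e f g h
  ─────────────────
8│♜ · ♝ ♛ ♚ ♝ ♞ ♜│8
7│· ♟ ♟ ♟ ♟ ♟ ♟ ♟│7
6│♟ · ♞ · · · · ·│6
5│· · · · · · · ·│5
4│· · · · · · · ·│4
3│· · ♘ · · ♘ · ·│3
2│♙ ♙ ♙ ♙ ♙ ♙ ♙ ♙│2
1│♖ · ♗ ♕ ♔ ♗ · ♖│1
  ─────────────────
  a b c d e f g h

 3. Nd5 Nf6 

  a b c d e f g h
  ─────────────────
8│♜ · ♝ ♛ ♚ ♝ · ♜│8
7│· ♟ ♟ ♟ ♟ ♟ ♟ ♟│7
6│♟ · ♞ · · ♞ · ·│6
5│· · · ♘ · · · ·│5
4│· · · · · · · ·│4
3│· · · · · ♘ · ·│3
2│♙ ♙ ♙ ♙ ♙ ♙ ♙ ♙│2
1│♖ · ♗ ♕ ♔ ♗ · ♖│1
  ─────────────────
  a b c d e f g h

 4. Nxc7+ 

  a b c d e f g h
  ─────────────────
8│♜ · ♝ ♛ ♚ ♝ · ♜│8
7│· ♟ ♘ ♟ ♟ ♟ ♟ ♟│7
6│♟ · ♞ · · ♞ · ·│6
5│· · · · · · · ·│5
4│· · · · · · · ·│4
3│· · · · · ♘ · ·│3
2│♙ ♙ ♙ ♙ ♙ ♙ ♙ ♙│2
1│♖ · ♗ ♕ ♔ ♗ · ♖│1
  ─────────────────
  a b c d e f g h


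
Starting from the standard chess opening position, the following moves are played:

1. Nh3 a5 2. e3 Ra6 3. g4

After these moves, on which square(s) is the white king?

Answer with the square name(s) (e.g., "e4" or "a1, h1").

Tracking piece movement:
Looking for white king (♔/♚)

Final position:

  a b c d e f g h
  ─────────────────
8│· ♞ ♝ ♛ ♚ ♝ ♞ ♜│8
7│· ♟ ♟ ♟ ♟ ♟ ♟ ♟│7
6│♜ · · · · · · ·│6
5│♟ · · · · · · ·│5
4│· · · · · · ♙ ·│4
3│· · · · ♙ · · ♘│3
2│♙ ♙ ♙ ♙ · ♙ · ♙│2
1│♖ ♘ ♗ ♕ ♔ ♗ · ♖│1
  ─────────────────
  a b c d e f g h


e1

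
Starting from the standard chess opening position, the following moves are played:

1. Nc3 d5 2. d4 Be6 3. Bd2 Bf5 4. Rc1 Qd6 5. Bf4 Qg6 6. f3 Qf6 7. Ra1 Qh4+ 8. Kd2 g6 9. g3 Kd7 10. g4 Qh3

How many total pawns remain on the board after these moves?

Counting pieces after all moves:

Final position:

  a b c d e f g h
  ─────────────────
8│♜ ♞ · · · ♝ ♞ ♜│8
7│♟ ♟ ♟ ♚ ♟ ♟ · ♟│7
6│· · · · · · ♟ ·│6
5│· · · ♟ · ♝ · ·│5
4│· · · ♙ · ♗ ♙ ·│4
3│· · ♘ · · ♙ · ♛│3
2│♙ ♙ ♙ ♔ ♙ · · ♙│2
1│♖ · · ♕ · ♗ ♘ ♖│1
  ─────────────────
  a b c d e f g h


16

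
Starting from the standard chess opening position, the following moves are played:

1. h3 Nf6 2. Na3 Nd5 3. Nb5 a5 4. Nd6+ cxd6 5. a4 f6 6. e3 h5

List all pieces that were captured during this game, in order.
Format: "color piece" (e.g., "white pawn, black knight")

Tracking captures:
  cxd6: captured white knight

white knight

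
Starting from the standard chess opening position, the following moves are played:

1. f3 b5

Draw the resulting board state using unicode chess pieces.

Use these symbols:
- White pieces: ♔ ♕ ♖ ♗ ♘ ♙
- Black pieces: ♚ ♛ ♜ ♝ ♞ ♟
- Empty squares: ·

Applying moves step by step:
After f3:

♜ ♞ ♝ ♛ ♚ ♝ ♞ ♜
♟ ♟ ♟ ♟ ♟ ♟ ♟ ♟
· · · · · · · ·
· · · · · · · ·
· · · · · · · ·
· · · · · ♙ · ·
♙ ♙ ♙ ♙ ♙ · ♙ ♙
♖ ♘ ♗ ♕ ♔ ♗ ♘ ♖


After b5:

♜ ♞ ♝ ♛ ♚ ♝ ♞ ♜
♟ · ♟ ♟ ♟ ♟ ♟ ♟
· · · · · · · ·
· ♟ · · · · · ·
· · · · · · · ·
· · · · · ♙ · ·
♙ ♙ ♙ ♙ ♙ · ♙ ♙
♖ ♘ ♗ ♕ ♔ ♗ ♘ ♖



  a b c d e f g h
  ─────────────────
8│♜ ♞ ♝ ♛ ♚ ♝ ♞ ♜│8
7│♟ · ♟ ♟ ♟ ♟ ♟ ♟│7
6│· · · · · · · ·│6
5│· ♟ · · · · · ·│5
4│· · · · · · · ·│4
3│· · · · · ♙ · ·│3
2│♙ ♙ ♙ ♙ ♙ · ♙ ♙│2
1│♖ ♘ ♗ ♕ ♔ ♗ ♘ ♖│1
  ─────────────────
  a b c d e f g h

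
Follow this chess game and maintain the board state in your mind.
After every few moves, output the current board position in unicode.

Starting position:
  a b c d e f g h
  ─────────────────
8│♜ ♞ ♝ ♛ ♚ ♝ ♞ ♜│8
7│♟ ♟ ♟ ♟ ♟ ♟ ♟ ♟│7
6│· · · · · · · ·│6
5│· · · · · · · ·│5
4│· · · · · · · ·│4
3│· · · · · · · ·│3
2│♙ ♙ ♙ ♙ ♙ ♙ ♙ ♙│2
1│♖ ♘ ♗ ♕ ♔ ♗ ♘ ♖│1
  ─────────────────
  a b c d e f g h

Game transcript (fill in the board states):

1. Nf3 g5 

  a b c d e f g h
  ─────────────────
8│♜ ♞ ♝ ♛ ♚ ♝ ♞ ♜│8
7│♟ ♟ ♟ ♟ ♟ ♟ · ♟│7
6│· · · · · · · ·│6
5│· · · · · · ♟ ·│5
4│· · · · · · · ·│4
3│· · · · · ♘ · ·│3
2│♙ ♙ ♙ ♙ ♙ ♙ ♙ ♙│2
1│♖ ♘ ♗ ♕ ♔ ♗ · ♖│1
  ─────────────────
  a b c d e f g h

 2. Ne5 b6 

  a b c d e f g h
  ─────────────────
8│♜ ♞ ♝ ♛ ♚ ♝ ♞ ♜│8
7│♟ · ♟ ♟ ♟ ♟ · ♟│7
6│· ♟ · · · · · ·│6
5│· · · · ♘ · ♟ ·│5
4│· · · · · · · ·│4
3│· · · · · · · ·│3
2│♙ ♙ ♙ ♙ ♙ ♙ ♙ ♙│2
1│♖ ♘ ♗ ♕ ♔ ♗ · ♖│1
  ─────────────────
  a b c d e f g h

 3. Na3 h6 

  a b c d e f g h
  ─────────────────
8│♜ ♞ ♝ ♛ ♚ ♝ ♞ ♜│8
7│♟ · ♟ ♟ ♟ ♟ · ·│7
6│· ♟ · · · · · ♟│6
5│· · · · ♘ · ♟ ·│5
4│· · · · · · · ·│4
3│♘ · · · · · · ·│3
2│♙ ♙ ♙ ♙ ♙ ♙ ♙ ♙│2
1│♖ · ♗ ♕ ♔ ♗ · ♖│1
  ─────────────────
  a b c d e f g h

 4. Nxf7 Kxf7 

  a b c d e f g h
  ─────────────────
8│♜ ♞ ♝ ♛ · ♝ ♞ ♜│8
7│♟ · ♟ ♟ ♟ ♚ · ·│7
6│· ♟ · · · · · ♟│6
5│· · · · · · ♟ ·│5
4│· · · · · · · ·│4
3│♘ · · · · · · ·│3
2│♙ ♙ ♙ ♙ ♙ ♙ ♙ ♙│2
1│♖ · ♗ ♕ ♔ ♗ · ♖│1
  ─────────────────
  a b c d e f g h

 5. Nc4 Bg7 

  a b c d e f g h
  ─────────────────
8│♜ ♞ ♝ ♛ · · ♞ ♜│8
7│♟ · ♟ ♟ ♟ ♚ ♝ ·│7
6│· ♟ · · · · · ♟│6
5│· · · · · · ♟ ·│5
4│· · ♘ · · · · ·│4
3│· · · · · · · ·│3
2│♙ ♙ ♙ ♙ ♙ ♙ ♙ ♙│2
1│♖ · ♗ ♕ ♔ ♗ · ♖│1
  ─────────────────
  a b c d e f g h



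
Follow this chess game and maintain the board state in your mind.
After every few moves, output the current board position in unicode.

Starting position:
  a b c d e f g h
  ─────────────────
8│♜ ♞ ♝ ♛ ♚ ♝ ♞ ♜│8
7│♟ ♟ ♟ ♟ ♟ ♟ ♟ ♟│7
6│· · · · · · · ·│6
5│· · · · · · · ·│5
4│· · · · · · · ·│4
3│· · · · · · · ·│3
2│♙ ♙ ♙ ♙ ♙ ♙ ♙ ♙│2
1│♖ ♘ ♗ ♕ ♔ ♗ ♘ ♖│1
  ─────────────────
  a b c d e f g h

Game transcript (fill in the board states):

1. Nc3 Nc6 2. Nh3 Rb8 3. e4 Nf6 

  a b c d e f g h
  ─────────────────
8│· ♜ ♝ ♛ ♚ ♝ · ♜│8
7│♟ ♟ ♟ ♟ ♟ ♟ ♟ ♟│7
6│· · ♞ · · ♞ · ·│6
5│· · · · · · · ·│5
4│· · · · ♙ · · ·│4
3│· · ♘ · · · · ♘│3
2│♙ ♙ ♙ ♙ · ♙ ♙ ♙│2
1│♖ · ♗ ♕ ♔ ♗ · ♖│1
  ─────────────────
  a b c d e f g h

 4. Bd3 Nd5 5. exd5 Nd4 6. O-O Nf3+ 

  a b c d e f g h
  ─────────────────
8│· ♜ ♝ ♛ ♚ ♝ · ♜│8
7│♟ ♟ ♟ ♟ ♟ ♟ ♟ ♟│7
6│· · · · · · · ·│6
5│· · · ♙ · · · ·│5
4│· · · · · · · ·│4
3│· · ♘ ♗ · ♞ · ♘│3
2│♙ ♙ ♙ ♙ · ♙ ♙ ♙│2
1│♖ · ♗ ♕ · ♖ ♔ ·│1
  ─────────────────
  a b c d e f g h

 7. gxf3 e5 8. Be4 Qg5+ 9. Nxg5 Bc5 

  a b c d e f g h
  ─────────────────
8│· ♜ ♝ · ♚ · · ♜│8
7│♟ ♟ ♟ ♟ · ♟ ♟ ♟│7
6│· · · · · · · ·│6
5│· · ♝ ♙ ♟ · ♘ ·│5
4│· · · · ♗ · · ·│4
3│· · ♘ · · ♙ · ·│3
2│♙ ♙ ♙ ♙ · ♙ · ♙│2
1│♖ · ♗ ♕ · ♖ ♔ ·│1
  ─────────────────
  a b c d e f g h

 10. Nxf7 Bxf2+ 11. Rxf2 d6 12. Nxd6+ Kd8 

  a b c d e f g h
  ─────────────────
8│· ♜ ♝ ♚ · · · ♜│8
7│♟ ♟ ♟ · · · ♟ ♟│7
6│· · · ♘ · · · ·│6
5│· · · ♙ ♟ · · ·│5
4│· · · · ♗ · · ·│4
3│· · ♘ · · ♙ · ·│3
2│♙ ♙ ♙ ♙ · ♖ · ♙│2
1│♖ · ♗ ♕ · · ♔ ·│1
  ─────────────────
  a b c d e f g h

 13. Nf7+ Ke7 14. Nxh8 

  a b c d e f g h
  ─────────────────
8│· ♜ ♝ · · · · ♘│8
7│♟ ♟ ♟ · ♚ · ♟ ♟│7
6│· · · · · · · ·│6
5│· · · ♙ ♟ · · ·│5
4│· · · · ♗ · · ·│4
3│· · ♘ · · ♙ · ·│3
2│♙ ♙ ♙ ♙ · ♖ · ♙│2
1│♖ · ♗ ♕ · · ♔ ·│1
  ─────────────────
  a b c d e f g h


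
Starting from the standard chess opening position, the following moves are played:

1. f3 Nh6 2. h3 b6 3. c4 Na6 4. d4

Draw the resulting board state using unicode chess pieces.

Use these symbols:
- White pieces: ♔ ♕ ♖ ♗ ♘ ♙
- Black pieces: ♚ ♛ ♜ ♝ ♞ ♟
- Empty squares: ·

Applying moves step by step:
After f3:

♜ ♞ ♝ ♛ ♚ ♝ ♞ ♜
♟ ♟ ♟ ♟ ♟ ♟ ♟ ♟
· · · · · · · ·
· · · · · · · ·
· · · · · · · ·
· · · · · ♙ · ·
♙ ♙ ♙ ♙ ♙ · ♙ ♙
♖ ♘ ♗ ♕ ♔ ♗ ♘ ♖


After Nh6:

♜ ♞ ♝ ♛ ♚ ♝ · ♜
♟ ♟ ♟ ♟ ♟ ♟ ♟ ♟
· · · · · · · ♞
· · · · · · · ·
· · · · · · · ·
· · · · · ♙ · ·
♙ ♙ ♙ ♙ ♙ · ♙ ♙
♖ ♘ ♗ ♕ ♔ ♗ ♘ ♖


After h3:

♜ ♞ ♝ ♛ ♚ ♝ · ♜
♟ ♟ ♟ ♟ ♟ ♟ ♟ ♟
· · · · · · · ♞
· · · · · · · ·
· · · · · · · ·
· · · · · ♙ · ♙
♙ ♙ ♙ ♙ ♙ · ♙ ·
♖ ♘ ♗ ♕ ♔ ♗ ♘ ♖


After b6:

♜ ♞ ♝ ♛ ♚ ♝ · ♜
♟ · ♟ ♟ ♟ ♟ ♟ ♟
· ♟ · · · · · ♞
· · · · · · · ·
· · · · · · · ·
· · · · · ♙ · ♙
♙ ♙ ♙ ♙ ♙ · ♙ ·
♖ ♘ ♗ ♕ ♔ ♗ ♘ ♖


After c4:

♜ ♞ ♝ ♛ ♚ ♝ · ♜
♟ · ♟ ♟ ♟ ♟ ♟ ♟
· ♟ · · · · · ♞
· · · · · · · ·
· · ♙ · · · · ·
· · · · · ♙ · ♙
♙ ♙ · ♙ ♙ · ♙ ·
♖ ♘ ♗ ♕ ♔ ♗ ♘ ♖


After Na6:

♜ · ♝ ♛ ♚ ♝ · ♜
♟ · ♟ ♟ ♟ ♟ ♟ ♟
♞ ♟ · · · · · ♞
· · · · · · · ·
· · ♙ · · · · ·
· · · · · ♙ · ♙
♙ ♙ · ♙ ♙ · ♙ ·
♖ ♘ ♗ ♕ ♔ ♗ ♘ ♖


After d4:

♜ · ♝ ♛ ♚ ♝ · ♜
♟ · ♟ ♟ ♟ ♟ ♟ ♟
♞ ♟ · · · · · ♞
· · · · · · · ·
· · ♙ ♙ · · · ·
· · · · · ♙ · ♙
♙ ♙ · · ♙ · ♙ ·
♖ ♘ ♗ ♕ ♔ ♗ ♘ ♖



  a b c d e f g h
  ─────────────────
8│♜ · ♝ ♛ ♚ ♝ · ♜│8
7│♟ · ♟ ♟ ♟ ♟ ♟ ♟│7
6│♞ ♟ · · · · · ♞│6
5│· · · · · · · ·│5
4│· · ♙ ♙ · · · ·│4
3│· · · · · ♙ · ♙│3
2│♙ ♙ · · ♙ · ♙ ·│2
1│♖ ♘ ♗ ♕ ♔ ♗ ♘ ♖│1
  ─────────────────
  a b c d e f g h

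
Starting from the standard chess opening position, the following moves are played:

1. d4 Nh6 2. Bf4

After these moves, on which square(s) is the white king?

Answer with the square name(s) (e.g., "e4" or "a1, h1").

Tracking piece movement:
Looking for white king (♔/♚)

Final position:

  a b c d e f g h
  ─────────────────
8│♜ ♞ ♝ ♛ ♚ ♝ · ♜│8
7│♟ ♟ ♟ ♟ ♟ ♟ ♟ ♟│7
6│· · · · · · · ♞│6
5│· · · · · · · ·│5
4│· · · ♙ · ♗ · ·│4
3│· · · · · · · ·│3
2│♙ ♙ ♙ · ♙ ♙ ♙ ♙│2
1│♖ ♘ · ♕ ♔ ♗ ♘ ♖│1
  ─────────────────
  a b c d e f g h


e1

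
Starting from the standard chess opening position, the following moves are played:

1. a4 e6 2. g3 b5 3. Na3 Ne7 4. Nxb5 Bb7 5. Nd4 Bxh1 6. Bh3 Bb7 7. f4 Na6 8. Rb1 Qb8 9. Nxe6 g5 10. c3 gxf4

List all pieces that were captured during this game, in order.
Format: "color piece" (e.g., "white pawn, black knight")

Tracking captures:
  Nxb5: captured black pawn
  Bxh1: captured white rook
  Nxe6: captured black pawn
  gxf4: captured white pawn

black pawn, white rook, black pawn, white pawn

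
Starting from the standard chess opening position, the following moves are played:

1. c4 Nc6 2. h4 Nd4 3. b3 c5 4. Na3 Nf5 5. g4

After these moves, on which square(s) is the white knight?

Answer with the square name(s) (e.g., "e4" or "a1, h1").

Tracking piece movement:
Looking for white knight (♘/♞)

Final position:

  a b c d e f g h
  ─────────────────
8│♜ · ♝ ♛ ♚ ♝ ♞ ♜│8
7│♟ ♟ · ♟ ♟ ♟ ♟ ♟│7
6│· · · · · · · ·│6
5│· · ♟ · · ♞ · ·│5
4│· · ♙ · · · ♙ ♙│4
3│♘ ♙ · · · · · ·│3
2│♙ · · ♙ ♙ ♙ · ·│2
1│♖ · ♗ ♕ ♔ ♗ ♘ ♖│1
  ─────────────────
  a b c d e f g h


a3, g1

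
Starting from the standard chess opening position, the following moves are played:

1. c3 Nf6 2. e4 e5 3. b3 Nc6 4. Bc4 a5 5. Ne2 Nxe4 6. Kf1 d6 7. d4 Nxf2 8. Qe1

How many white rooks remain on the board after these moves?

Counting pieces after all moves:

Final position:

  a b c d e f g h
  ─────────────────
8│♜ · ♝ ♛ ♚ ♝ · ♜│8
7│· ♟ ♟ · · ♟ ♟ ♟│7
6│· · ♞ ♟ · · · ·│6
5│♟ · · · ♟ · · ·│5
4│· · ♗ ♙ · · · ·│4
3│· ♙ ♙ · · · · ·│3
2│♙ · · · ♘ ♞ ♙ ♙│2
1│♖ ♘ ♗ · ♕ ♔ · ♖│1
  ─────────────────
  a b c d e f g h


2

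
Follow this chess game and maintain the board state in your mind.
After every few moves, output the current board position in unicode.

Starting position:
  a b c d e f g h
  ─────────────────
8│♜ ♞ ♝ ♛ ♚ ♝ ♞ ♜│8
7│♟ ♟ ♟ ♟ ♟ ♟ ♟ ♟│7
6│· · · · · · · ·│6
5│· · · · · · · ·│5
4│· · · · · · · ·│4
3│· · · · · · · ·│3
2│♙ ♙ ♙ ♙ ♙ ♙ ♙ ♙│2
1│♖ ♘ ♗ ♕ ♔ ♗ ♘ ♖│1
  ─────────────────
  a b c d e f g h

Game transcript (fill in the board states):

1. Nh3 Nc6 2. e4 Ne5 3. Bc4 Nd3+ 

  a b c d e f g h
  ─────────────────
8│♜ · ♝ ♛ ♚ ♝ ♞ ♜│8
7│♟ ♟ ♟ ♟ ♟ ♟ ♟ ♟│7
6│· · · · · · · ·│6
5│· · · · · · · ·│5
4│· · ♗ · ♙ · · ·│4
3│· · · ♞ · · · ♘│3
2│♙ ♙ ♙ ♙ · ♙ ♙ ♙│2
1│♖ ♘ ♗ ♕ ♔ · · ♖│1
  ─────────────────
  a b c d e f g h

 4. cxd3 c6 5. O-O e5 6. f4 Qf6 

  a b c d e f g h
  ─────────────────
8│♜ · ♝ · ♚ ♝ ♞ ♜│8
7│♟ ♟ · ♟ · ♟ ♟ ♟│7
6│· · ♟ · · ♛ · ·│6
5│· · · · ♟ · · ·│5
4│· · ♗ · ♙ ♙ · ·│4
3│· · · ♙ · · · ♘│3
2│♙ ♙ · ♙ · · ♙ ♙│2
1│♖ ♘ ♗ ♕ · ♖ ♔ ·│1
  ─────────────────
  a b c d e f g h

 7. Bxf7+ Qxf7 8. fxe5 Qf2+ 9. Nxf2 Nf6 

  a b c d e f g h
  ─────────────────
8│♜ · ♝ · ♚ ♝ · ♜│8
7│♟ ♟ · ♟ · · ♟ ♟│7
6│· · ♟ · · ♞ · ·│6
5│· · · · ♙ · · ·│5
4│· · · · ♙ · · ·│4
3│· · · ♙ · · · ·│3
2│♙ ♙ · ♙ · ♘ ♙ ♙│2
1│♖ ♘ ♗ ♕ · ♖ ♔ ·│1
  ─────────────────
  a b c d e f g h

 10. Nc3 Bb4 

  a b c d e f g h
  ─────────────────
8│♜ · ♝ · ♚ · · ♜│8
7│♟ ♟ · ♟ · · ♟ ♟│7
6│· · ♟ · · ♞ · ·│6
5│· · · · ♙ · · ·│5
4│· ♝ · · ♙ · · ·│4
3│· · ♘ ♙ · · · ·│3
2│♙ ♙ · ♙ · ♘ ♙ ♙│2
1│♖ · ♗ ♕ · ♖ ♔ ·│1
  ─────────────────
  a b c d e f g h


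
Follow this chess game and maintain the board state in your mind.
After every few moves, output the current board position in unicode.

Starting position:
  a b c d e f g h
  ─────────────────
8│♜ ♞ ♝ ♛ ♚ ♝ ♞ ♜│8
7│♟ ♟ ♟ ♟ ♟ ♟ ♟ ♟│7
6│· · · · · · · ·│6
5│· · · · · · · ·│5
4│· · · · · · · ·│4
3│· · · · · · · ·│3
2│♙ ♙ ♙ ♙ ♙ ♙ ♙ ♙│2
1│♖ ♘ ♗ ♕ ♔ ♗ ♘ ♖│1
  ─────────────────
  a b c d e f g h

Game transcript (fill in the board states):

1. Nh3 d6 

  a b c d e f g h
  ─────────────────
8│♜ ♞ ♝ ♛ ♚ ♝ ♞ ♜│8
7│♟ ♟ ♟ · ♟ ♟ ♟ ♟│7
6│· · · ♟ · · · ·│6
5│· · · · · · · ·│5
4│· · · · · · · ·│4
3│· · · · · · · ♘│3
2│♙ ♙ ♙ ♙ ♙ ♙ ♙ ♙│2
1│♖ ♘ ♗ ♕ ♔ ♗ · ♖│1
  ─────────────────
  a b c d e f g h

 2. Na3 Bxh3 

  a b c d e f g h
  ─────────────────
8│♜ ♞ · ♛ ♚ ♝ ♞ ♜│8
7│♟ ♟ ♟ · ♟ ♟ ♟ ♟│7
6│· · · ♟ · · · ·│6
5│· · · · · · · ·│5
4│· · · · · · · ·│4
3│♘ · · · · · · ♝│3
2│♙ ♙ ♙ ♙ ♙ ♙ ♙ ♙│2
1│♖ · ♗ ♕ ♔ ♗ · ♖│1
  ─────────────────
  a b c d e f g h

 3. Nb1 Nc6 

  a b c d e f g h
  ─────────────────
8│♜ · · ♛ ♚ ♝ ♞ ♜│8
7│♟ ♟ ♟ · ♟ ♟ ♟ ♟│7
6│· · ♞ ♟ · · · ·│6
5│· · · · · · · ·│5
4│· · · · · · · ·│4
3│· · · · · · · ♝│3
2│♙ ♙ ♙ ♙ ♙ ♙ ♙ ♙│2
1│♖ ♘ ♗ ♕ ♔ ♗ · ♖│1
  ─────────────────
  a b c d e f g h



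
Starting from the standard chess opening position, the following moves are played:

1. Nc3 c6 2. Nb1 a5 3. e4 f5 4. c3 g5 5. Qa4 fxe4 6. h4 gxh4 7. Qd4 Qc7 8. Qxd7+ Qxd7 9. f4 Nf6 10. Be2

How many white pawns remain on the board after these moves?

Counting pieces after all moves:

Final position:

  a b c d e f g h
  ─────────────────
8│♜ ♞ ♝ · ♚ ♝ · ♜│8
7│· ♟ · ♛ ♟ · · ♟│7
6│· · ♟ · · ♞ · ·│6
5│♟ · · · · · · ·│5
4│· · · · ♟ ♙ · ♟│4
3│· · ♙ · · · · ·│3
2│♙ ♙ · ♙ ♗ · ♙ ·│2
1│♖ ♘ ♗ · ♔ · ♘ ♖│1
  ─────────────────
  a b c d e f g h


6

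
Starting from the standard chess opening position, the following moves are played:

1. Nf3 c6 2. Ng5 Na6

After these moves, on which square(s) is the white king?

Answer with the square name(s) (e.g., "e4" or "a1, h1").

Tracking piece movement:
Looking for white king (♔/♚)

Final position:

  a b c d e f g h
  ─────────────────
8│♜ · ♝ ♛ ♚ ♝ ♞ ♜│8
7│♟ ♟ · ♟ ♟ ♟ ♟ ♟│7
6│♞ · ♟ · · · · ·│6
5│· · · · · · ♘ ·│5
4│· · · · · · · ·│4
3│· · · · · · · ·│3
2│♙ ♙ ♙ ♙ ♙ ♙ ♙ ♙│2
1│♖ ♘ ♗ ♕ ♔ ♗ · ♖│1
  ─────────────────
  a b c d e f g h


e1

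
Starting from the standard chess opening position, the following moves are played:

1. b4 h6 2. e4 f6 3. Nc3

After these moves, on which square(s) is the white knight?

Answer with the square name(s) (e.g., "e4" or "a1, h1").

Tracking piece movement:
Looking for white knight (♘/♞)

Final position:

  a b c d e f g h
  ─────────────────
8│♜ ♞ ♝ ♛ ♚ ♝ ♞ ♜│8
7│♟ ♟ ♟ ♟ ♟ · ♟ ·│7
6│· · · · · ♟ · ♟│6
5│· · · · · · · ·│5
4│· ♙ · · ♙ · · ·│4
3│· · ♘ · · · · ·│3
2│♙ · ♙ ♙ · ♙ ♙ ♙│2
1│♖ · ♗ ♕ ♔ ♗ ♘ ♖│1
  ─────────────────
  a b c d e f g h


c3, g1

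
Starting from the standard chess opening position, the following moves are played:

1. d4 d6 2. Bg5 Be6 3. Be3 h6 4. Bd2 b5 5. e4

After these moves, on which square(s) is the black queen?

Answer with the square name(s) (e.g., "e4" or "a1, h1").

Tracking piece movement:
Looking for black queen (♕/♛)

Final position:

  a b c d e f g h
  ─────────────────
8│♜ ♞ · ♛ ♚ ♝ ♞ ♜│8
7│♟ · ♟ · ♟ ♟ ♟ ·│7
6│· · · ♟ ♝ · · ♟│6
5│· ♟ · · · · · ·│5
4│· · · ♙ ♙ · · ·│4
3│· · · · · · · ·│3
2│♙ ♙ ♙ ♗ · ♙ ♙ ♙│2
1│♖ ♘ · ♕ ♔ ♗ ♘ ♖│1
  ─────────────────
  a b c d e f g h


d8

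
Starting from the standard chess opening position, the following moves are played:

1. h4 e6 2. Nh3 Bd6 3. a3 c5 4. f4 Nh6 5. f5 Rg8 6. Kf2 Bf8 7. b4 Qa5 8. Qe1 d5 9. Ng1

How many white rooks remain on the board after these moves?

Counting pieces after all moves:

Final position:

  a b c d e f g h
  ─────────────────
8│♜ ♞ ♝ · ♚ ♝ ♜ ·│8
7│♟ ♟ · · · ♟ ♟ ♟│7
6│· · · · ♟ · · ♞│6
5│♛ · ♟ ♟ · ♙ · ·│5
4│· ♙ · · · · · ♙│4
3│♙ · · · · · · ·│3
2│· · ♙ ♙ ♙ ♔ ♙ ·│2
1│♖ ♘ ♗ · ♕ ♗ ♘ ♖│1
  ─────────────────
  a b c d e f g h


2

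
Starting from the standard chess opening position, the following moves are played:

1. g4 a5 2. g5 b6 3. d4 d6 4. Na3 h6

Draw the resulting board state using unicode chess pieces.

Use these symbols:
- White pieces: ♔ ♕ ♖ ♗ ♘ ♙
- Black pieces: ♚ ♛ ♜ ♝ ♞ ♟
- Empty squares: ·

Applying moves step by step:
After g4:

♜ ♞ ♝ ♛ ♚ ♝ ♞ ♜
♟ ♟ ♟ ♟ ♟ ♟ ♟ ♟
· · · · · · · ·
· · · · · · · ·
· · · · · · ♙ ·
· · · · · · · ·
♙ ♙ ♙ ♙ ♙ ♙ · ♙
♖ ♘ ♗ ♕ ♔ ♗ ♘ ♖


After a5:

♜ ♞ ♝ ♛ ♚ ♝ ♞ ♜
· ♟ ♟ ♟ ♟ ♟ ♟ ♟
· · · · · · · ·
♟ · · · · · · ·
· · · · · · ♙ ·
· · · · · · · ·
♙ ♙ ♙ ♙ ♙ ♙ · ♙
♖ ♘ ♗ ♕ ♔ ♗ ♘ ♖


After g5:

♜ ♞ ♝ ♛ ♚ ♝ ♞ ♜
· ♟ ♟ ♟ ♟ ♟ ♟ ♟
· · · · · · · ·
♟ · · · · · ♙ ·
· · · · · · · ·
· · · · · · · ·
♙ ♙ ♙ ♙ ♙ ♙ · ♙
♖ ♘ ♗ ♕ ♔ ♗ ♘ ♖


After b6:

♜ ♞ ♝ ♛ ♚ ♝ ♞ ♜
· · ♟ ♟ ♟ ♟ ♟ ♟
· ♟ · · · · · ·
♟ · · · · · ♙ ·
· · · · · · · ·
· · · · · · · ·
♙ ♙ ♙ ♙ ♙ ♙ · ♙
♖ ♘ ♗ ♕ ♔ ♗ ♘ ♖


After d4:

♜ ♞ ♝ ♛ ♚ ♝ ♞ ♜
· · ♟ ♟ ♟ ♟ ♟ ♟
· ♟ · · · · · ·
♟ · · · · · ♙ ·
· · · ♙ · · · ·
· · · · · · · ·
♙ ♙ ♙ · ♙ ♙ · ♙
♖ ♘ ♗ ♕ ♔ ♗ ♘ ♖


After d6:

♜ ♞ ♝ ♛ ♚ ♝ ♞ ♜
· · ♟ · ♟ ♟ ♟ ♟
· ♟ · ♟ · · · ·
♟ · · · · · ♙ ·
· · · ♙ · · · ·
· · · · · · · ·
♙ ♙ ♙ · ♙ ♙ · ♙
♖ ♘ ♗ ♕ ♔ ♗ ♘ ♖


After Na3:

♜ ♞ ♝ ♛ ♚ ♝ ♞ ♜
· · ♟ · ♟ ♟ ♟ ♟
· ♟ · ♟ · · · ·
♟ · · · · · ♙ ·
· · · ♙ · · · ·
♘ · · · · · · ·
♙ ♙ ♙ · ♙ ♙ · ♙
♖ · ♗ ♕ ♔ ♗ ♘ ♖


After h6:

♜ ♞ ♝ ♛ ♚ ♝ ♞ ♜
· · ♟ · ♟ ♟ ♟ ·
· ♟ · ♟ · · · ♟
♟ · · · · · ♙ ·
· · · ♙ · · · ·
♘ · · · · · · ·
♙ ♙ ♙ · ♙ ♙ · ♙
♖ · ♗ ♕ ♔ ♗ ♘ ♖



  a b c d e f g h
  ─────────────────
8│♜ ♞ ♝ ♛ ♚ ♝ ♞ ♜│8
7│· · ♟ · ♟ ♟ ♟ ·│7
6│· ♟ · ♟ · · · ♟│6
5│♟ · · · · · ♙ ·│5
4│· · · ♙ · · · ·│4
3│♘ · · · · · · ·│3
2│♙ ♙ ♙ · ♙ ♙ · ♙│2
1│♖ · ♗ ♕ ♔ ♗ ♘ ♖│1
  ─────────────────
  a b c d e f g h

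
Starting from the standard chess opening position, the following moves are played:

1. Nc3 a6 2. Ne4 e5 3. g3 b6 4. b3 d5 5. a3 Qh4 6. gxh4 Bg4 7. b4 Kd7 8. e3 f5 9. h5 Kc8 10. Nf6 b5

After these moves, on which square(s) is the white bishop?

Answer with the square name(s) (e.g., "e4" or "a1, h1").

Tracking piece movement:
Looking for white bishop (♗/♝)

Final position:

  a b c d e f g h
  ─────────────────
8│♜ ♞ ♚ · · ♝ ♞ ♜│8
7│· · ♟ · · · ♟ ♟│7
6│♟ · · · · ♘ · ·│6
5│· ♟ · ♟ ♟ ♟ · ♙│5
4│· ♙ · · · · ♝ ·│4
3│♙ · · · ♙ · · ·│3
2│· · ♙ ♙ · ♙ · ♙│2
1│♖ · ♗ ♕ ♔ ♗ ♘ ♖│1
  ─────────────────
  a b c d e f g h


c1, f1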